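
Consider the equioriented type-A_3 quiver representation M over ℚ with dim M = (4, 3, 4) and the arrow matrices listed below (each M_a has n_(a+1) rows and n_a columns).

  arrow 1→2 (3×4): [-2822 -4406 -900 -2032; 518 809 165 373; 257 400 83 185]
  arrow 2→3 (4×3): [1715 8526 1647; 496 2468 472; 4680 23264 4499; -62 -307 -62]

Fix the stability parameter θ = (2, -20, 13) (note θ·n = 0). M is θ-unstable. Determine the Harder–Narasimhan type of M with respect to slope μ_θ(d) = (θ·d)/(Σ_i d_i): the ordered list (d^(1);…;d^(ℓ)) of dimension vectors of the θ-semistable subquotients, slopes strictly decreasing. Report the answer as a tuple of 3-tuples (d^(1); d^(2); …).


Interval decomposition of M: I[1,1]^2, I[1,3]^2, I[2,3], I[3,3].
HN type (ℓ=4): μ^(1)=13; μ^(2)=2; μ^(3)=-9; μ^(4)=-20

((0, 0, 4); (2, 0, 0); (2, 2, 0); (0, 1, 0))


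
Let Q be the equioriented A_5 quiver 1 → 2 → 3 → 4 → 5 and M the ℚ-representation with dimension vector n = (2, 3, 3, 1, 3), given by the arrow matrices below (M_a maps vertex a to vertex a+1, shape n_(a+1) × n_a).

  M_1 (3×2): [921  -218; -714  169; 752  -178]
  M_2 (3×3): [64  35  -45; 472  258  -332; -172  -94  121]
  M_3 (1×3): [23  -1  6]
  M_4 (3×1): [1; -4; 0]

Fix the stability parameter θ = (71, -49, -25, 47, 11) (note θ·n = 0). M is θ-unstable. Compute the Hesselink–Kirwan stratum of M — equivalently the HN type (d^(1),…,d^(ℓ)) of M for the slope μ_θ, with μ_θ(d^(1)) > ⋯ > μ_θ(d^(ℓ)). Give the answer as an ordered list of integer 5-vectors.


Barcode: M ≅ I[1,2], I[1,5], I[2,3], I[3,3], I[5,5]^2. HN layers by μ_θ (5 steps, strictly decreasing):
  μ^(1)=29; μ^(2)=11; μ^(3)=-1; μ^(4)=-25; μ^(5)=-49

((0, 0, 0, 1, 1); (1, 1, 0, 0, 2); (1, 1, 1, 0, 0); (0, 0, 2, 0, 0); (0, 1, 0, 0, 0))


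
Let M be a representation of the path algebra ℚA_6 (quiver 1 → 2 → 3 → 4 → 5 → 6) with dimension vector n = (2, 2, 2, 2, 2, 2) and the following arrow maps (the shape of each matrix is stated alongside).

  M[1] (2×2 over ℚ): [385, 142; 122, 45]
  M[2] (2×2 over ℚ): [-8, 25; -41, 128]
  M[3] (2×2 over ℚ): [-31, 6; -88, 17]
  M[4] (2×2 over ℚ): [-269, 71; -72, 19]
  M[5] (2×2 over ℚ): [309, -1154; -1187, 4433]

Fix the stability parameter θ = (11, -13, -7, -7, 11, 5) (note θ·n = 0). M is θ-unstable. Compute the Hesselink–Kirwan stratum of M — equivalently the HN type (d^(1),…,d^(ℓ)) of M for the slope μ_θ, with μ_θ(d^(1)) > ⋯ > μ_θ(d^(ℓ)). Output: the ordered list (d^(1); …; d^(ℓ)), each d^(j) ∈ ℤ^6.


Via rank(M_{q-1}∘⋯∘M_p): M ≅ I[1,6]^2.
μ_θ-semistable layers: μ^(1)=8; μ^(2)=-4

((0, 0, 0, 0, 2, 2); (2, 2, 2, 2, 0, 0))


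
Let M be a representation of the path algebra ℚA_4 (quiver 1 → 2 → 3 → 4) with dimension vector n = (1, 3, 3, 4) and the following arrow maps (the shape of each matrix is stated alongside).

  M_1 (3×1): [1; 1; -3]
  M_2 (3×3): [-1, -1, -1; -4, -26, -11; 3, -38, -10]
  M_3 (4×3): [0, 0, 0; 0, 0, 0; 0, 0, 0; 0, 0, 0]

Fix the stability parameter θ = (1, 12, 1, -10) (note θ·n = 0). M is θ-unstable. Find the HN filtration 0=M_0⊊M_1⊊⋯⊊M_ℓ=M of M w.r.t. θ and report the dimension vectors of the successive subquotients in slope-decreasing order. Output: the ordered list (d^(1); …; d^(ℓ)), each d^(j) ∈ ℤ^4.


Barcode: M ≅ I[1,3], I[2,3]^2, I[4,4]^4. HN layers by μ_θ (3 steps, strictly decreasing):
  μ^(1)=13/2; μ^(2)=1; μ^(3)=-10

((0, 3, 3, 0); (1, 0, 0, 0); (0, 0, 0, 4))


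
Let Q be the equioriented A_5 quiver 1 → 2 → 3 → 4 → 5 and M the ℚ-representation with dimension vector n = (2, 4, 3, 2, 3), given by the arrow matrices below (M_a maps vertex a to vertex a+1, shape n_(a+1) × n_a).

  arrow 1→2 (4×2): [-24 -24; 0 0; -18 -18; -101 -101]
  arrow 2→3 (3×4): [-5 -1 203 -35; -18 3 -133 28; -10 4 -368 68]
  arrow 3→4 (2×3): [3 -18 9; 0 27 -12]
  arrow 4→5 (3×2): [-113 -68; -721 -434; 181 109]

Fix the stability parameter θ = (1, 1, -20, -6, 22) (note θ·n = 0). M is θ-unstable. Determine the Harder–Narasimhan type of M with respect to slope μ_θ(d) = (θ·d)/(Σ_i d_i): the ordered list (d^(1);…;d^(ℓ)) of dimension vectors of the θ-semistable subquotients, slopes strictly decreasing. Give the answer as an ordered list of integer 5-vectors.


Interval decomposition of M: I[1,1], I[1,5], I[2,2], I[2,3], I[2,5], I[5,5].
HN type (ℓ=4): μ^(1)=22; μ^(2)=1; μ^(3)=-6; μ^(4)=-19/2

((0, 0, 0, 0, 3); (1, 1, 0, 0, 0); (1, 1, 1, 2, 0); (0, 2, 2, 0, 0))


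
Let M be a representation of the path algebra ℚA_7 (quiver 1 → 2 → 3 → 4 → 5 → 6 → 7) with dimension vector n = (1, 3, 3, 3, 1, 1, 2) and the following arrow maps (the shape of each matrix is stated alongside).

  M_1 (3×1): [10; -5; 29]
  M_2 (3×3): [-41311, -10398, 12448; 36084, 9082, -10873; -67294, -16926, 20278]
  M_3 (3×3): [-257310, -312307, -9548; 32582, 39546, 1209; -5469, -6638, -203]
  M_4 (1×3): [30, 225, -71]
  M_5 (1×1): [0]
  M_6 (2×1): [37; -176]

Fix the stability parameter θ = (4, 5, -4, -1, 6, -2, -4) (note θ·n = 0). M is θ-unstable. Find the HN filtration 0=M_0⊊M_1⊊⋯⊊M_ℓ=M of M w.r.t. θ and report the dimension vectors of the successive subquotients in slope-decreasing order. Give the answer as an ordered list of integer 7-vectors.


Barcode: M ≅ I[1,5], I[2,4]^2, I[6,7], I[7,7]. HN layers by μ_θ (5 steps, strictly decreasing):
  μ^(1)=6; μ^(2)=1; μ^(3)=0; μ^(4)=-3; μ^(5)=-4

((0, 0, 0, 0, 1, 0, 0); (1, 1, 1, 1, 0, 0, 0); (0, 2, 2, 2, 0, 0, 0); (0, 0, 0, 0, 0, 1, 1); (0, 0, 0, 0, 0, 0, 1))


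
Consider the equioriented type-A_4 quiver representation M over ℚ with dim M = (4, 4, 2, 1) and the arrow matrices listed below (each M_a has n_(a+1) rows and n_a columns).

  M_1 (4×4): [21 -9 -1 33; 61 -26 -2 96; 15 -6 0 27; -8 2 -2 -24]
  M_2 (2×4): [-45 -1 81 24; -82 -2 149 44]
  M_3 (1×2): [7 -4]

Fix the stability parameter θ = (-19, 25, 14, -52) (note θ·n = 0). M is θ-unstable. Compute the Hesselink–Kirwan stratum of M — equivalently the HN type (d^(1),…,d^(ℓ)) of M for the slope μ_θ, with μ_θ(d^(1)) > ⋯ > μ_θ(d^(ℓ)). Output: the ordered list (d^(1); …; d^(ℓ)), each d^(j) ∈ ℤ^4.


Barcode: M ≅ I[1,1], I[1,2], I[1,3], I[1,4], I[2,2]. HN layers by μ_θ (4 steps, strictly decreasing):
  μ^(1)=25; μ^(2)=39/2; μ^(3)=-13/3; μ^(4)=-19

((0, 2, 0, 0); (0, 1, 1, 0); (0, 1, 1, 1); (4, 0, 0, 0))


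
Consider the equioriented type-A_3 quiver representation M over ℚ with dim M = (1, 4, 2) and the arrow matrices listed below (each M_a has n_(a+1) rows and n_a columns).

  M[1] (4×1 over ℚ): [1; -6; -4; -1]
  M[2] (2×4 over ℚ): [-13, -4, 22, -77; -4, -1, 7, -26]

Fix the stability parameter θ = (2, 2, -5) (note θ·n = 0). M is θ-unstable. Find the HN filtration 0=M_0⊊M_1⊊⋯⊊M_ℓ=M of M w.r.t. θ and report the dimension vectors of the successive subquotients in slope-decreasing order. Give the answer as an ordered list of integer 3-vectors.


Barcode: M ≅ I[1,2], I[2,2], I[2,3]^2. HN layers by μ_θ (2 steps, strictly decreasing):
  μ^(1)=2; μ^(2)=-3/2

((1, 2, 0); (0, 2, 2))


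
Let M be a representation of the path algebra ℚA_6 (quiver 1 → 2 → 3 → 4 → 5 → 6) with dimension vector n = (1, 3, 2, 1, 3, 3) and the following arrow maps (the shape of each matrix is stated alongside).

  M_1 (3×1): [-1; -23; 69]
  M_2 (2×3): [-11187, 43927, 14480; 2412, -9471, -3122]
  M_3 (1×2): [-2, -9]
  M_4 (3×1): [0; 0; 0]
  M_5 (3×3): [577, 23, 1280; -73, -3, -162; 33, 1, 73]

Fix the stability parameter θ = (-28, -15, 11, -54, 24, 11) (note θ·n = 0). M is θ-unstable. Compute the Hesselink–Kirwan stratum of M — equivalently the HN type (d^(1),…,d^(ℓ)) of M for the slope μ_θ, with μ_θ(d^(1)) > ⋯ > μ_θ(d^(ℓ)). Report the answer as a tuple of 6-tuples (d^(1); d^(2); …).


Barcode: M ≅ I[1,4], I[2,2], I[2,3], I[5,5], I[5,6]^2, I[6,6]. HN layers by μ_θ (6 steps, strictly decreasing):
  μ^(1)=24; μ^(2)=35/2; μ^(3)=11; μ^(4)=-15; μ^(5)=-58/3; μ^(6)=-28

((0, 0, 0, 0, 1, 0); (0, 0, 0, 0, 2, 2); (0, 0, 1, 0, 0, 1); (0, 2, 0, 0, 0, 0); (0, 1, 1, 1, 0, 0); (1, 0, 0, 0, 0, 0))


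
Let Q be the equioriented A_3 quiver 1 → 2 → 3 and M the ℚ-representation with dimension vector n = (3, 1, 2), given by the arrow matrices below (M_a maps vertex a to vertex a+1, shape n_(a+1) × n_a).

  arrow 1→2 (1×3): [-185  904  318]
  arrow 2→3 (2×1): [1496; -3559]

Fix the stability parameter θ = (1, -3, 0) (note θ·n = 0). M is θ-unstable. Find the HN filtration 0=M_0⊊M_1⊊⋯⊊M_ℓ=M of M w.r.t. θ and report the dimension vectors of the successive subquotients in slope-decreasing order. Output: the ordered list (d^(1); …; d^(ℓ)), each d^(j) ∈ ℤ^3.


Interval decomposition of M: I[1,1]^2, I[1,3], I[3,3].
HN type (ℓ=3): μ^(1)=1; μ^(2)=0; μ^(3)=-1

((2, 0, 0); (0, 0, 2); (1, 1, 0))


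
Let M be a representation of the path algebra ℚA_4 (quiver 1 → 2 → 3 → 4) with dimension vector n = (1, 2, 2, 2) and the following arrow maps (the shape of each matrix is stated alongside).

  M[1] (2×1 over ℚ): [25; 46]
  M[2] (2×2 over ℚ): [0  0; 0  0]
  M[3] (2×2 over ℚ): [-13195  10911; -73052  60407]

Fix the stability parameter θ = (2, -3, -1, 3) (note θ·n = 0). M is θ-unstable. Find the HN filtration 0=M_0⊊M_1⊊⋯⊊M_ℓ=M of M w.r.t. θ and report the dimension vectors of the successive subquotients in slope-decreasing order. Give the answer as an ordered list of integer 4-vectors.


Barcode: M ≅ I[1,2], I[2,2], I[3,4]^2. HN layers by μ_θ (4 steps, strictly decreasing):
  μ^(1)=3; μ^(2)=-1/2; μ^(3)=-1; μ^(4)=-3

((0, 0, 0, 2); (1, 1, 0, 0); (0, 0, 2, 0); (0, 1, 0, 0))


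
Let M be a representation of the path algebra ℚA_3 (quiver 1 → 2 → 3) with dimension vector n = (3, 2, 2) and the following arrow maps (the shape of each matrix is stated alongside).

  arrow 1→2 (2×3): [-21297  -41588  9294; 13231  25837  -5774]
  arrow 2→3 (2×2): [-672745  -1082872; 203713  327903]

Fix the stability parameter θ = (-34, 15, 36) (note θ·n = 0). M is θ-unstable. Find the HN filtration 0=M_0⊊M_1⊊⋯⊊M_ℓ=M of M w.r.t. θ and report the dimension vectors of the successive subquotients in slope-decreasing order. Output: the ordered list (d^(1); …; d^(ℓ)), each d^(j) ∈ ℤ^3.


Barcode: M ≅ I[1,1], I[1,3]^2. HN layers by μ_θ (3 steps, strictly decreasing):
  μ^(1)=36; μ^(2)=15; μ^(3)=-34

((0, 0, 2); (0, 2, 0); (3, 0, 0))


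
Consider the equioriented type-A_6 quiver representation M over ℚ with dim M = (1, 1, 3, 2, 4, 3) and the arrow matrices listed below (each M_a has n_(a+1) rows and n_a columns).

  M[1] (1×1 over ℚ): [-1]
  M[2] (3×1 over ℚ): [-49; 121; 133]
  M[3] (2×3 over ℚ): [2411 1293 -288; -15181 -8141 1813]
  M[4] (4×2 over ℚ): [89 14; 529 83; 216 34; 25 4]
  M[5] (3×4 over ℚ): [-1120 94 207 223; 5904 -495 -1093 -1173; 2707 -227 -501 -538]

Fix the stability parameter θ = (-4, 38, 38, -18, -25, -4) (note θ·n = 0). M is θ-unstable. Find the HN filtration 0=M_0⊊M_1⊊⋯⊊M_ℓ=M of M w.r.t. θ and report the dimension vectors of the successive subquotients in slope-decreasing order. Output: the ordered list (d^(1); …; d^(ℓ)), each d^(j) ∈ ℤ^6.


Interval decomposition of M: I[1,6], I[3,3], I[3,6], I[5,5], I[5,6].
HN type (ℓ=5): μ^(1)=38; μ^(2)=29/5; μ^(3)=-9/4; μ^(4)=-4; μ^(5)=-25

((0, 0, 1, 0, 0, 0); (0, 1, 1, 1, 1, 1); (0, 0, 1, 1, 1, 1); (1, 0, 0, 0, 0, 1); (0, 0, 0, 0, 2, 0))


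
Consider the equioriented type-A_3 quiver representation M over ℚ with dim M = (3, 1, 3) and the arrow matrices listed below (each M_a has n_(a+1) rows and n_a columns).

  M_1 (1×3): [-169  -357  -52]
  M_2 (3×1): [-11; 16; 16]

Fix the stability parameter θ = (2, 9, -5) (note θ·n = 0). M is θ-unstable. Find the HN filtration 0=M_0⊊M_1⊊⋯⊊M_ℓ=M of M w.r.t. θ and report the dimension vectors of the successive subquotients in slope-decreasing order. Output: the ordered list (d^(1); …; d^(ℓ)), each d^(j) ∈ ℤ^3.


Barcode: M ≅ I[1,1]^2, I[1,3], I[3,3]^2. HN layers by μ_θ (2 steps, strictly decreasing):
  μ^(1)=2; μ^(2)=-5

((3, 1, 1); (0, 0, 2))


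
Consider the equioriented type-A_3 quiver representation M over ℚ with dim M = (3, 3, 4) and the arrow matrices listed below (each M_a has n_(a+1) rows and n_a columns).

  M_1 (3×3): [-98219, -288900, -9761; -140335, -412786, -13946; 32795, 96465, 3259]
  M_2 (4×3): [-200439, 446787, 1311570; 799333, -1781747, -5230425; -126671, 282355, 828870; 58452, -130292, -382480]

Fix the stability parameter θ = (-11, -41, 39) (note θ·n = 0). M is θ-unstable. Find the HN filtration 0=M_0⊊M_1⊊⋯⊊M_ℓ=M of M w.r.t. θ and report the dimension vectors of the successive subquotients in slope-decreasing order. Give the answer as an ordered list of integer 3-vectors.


Via rank(M_{q-1}∘⋯∘M_p): M ≅ I[1,2], I[1,3]^2, I[3,3]^2.
μ_θ-semistable layers: μ^(1)=39; μ^(2)=-26

((0, 0, 4); (3, 3, 0))


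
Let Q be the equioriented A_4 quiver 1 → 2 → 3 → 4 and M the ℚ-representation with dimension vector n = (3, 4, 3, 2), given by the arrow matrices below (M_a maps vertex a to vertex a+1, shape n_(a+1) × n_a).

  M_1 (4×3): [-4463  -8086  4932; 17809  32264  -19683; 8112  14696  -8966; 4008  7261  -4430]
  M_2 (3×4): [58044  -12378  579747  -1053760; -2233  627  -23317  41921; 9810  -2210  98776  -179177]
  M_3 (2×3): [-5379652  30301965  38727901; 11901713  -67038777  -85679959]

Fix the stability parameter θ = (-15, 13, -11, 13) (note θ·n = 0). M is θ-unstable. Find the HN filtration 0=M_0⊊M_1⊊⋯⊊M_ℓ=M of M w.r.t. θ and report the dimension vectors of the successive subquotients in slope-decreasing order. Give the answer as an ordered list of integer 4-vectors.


Barcode: M ≅ I[1,3], I[1,4]^2, I[2,2]. HN layers by μ_θ (3 steps, strictly decreasing):
  μ^(1)=13; μ^(2)=1; μ^(3)=-15

((0, 1, 0, 2); (0, 3, 3, 0); (3, 0, 0, 0))


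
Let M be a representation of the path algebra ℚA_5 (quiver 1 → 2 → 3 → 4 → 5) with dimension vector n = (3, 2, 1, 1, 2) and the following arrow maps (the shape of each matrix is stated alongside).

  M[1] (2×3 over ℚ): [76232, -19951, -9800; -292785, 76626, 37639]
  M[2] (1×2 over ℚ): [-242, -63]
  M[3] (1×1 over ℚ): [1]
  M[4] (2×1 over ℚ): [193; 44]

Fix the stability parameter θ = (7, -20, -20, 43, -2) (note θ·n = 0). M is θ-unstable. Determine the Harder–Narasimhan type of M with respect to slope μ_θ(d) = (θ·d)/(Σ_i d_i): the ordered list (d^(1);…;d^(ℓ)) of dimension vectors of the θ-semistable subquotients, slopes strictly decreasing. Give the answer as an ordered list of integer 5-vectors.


Via rank(M_{q-1}∘⋯∘M_p): M ≅ I[1,1], I[1,2], I[1,5], I[5,5].
μ_θ-semistable layers: μ^(1)=41/2; μ^(2)=7; μ^(3)=-2; μ^(4)=-13/2; μ^(5)=-11

((0, 0, 0, 1, 1); (1, 0, 0, 0, 0); (0, 0, 0, 0, 1); (1, 1, 0, 0, 0); (1, 1, 1, 0, 0))


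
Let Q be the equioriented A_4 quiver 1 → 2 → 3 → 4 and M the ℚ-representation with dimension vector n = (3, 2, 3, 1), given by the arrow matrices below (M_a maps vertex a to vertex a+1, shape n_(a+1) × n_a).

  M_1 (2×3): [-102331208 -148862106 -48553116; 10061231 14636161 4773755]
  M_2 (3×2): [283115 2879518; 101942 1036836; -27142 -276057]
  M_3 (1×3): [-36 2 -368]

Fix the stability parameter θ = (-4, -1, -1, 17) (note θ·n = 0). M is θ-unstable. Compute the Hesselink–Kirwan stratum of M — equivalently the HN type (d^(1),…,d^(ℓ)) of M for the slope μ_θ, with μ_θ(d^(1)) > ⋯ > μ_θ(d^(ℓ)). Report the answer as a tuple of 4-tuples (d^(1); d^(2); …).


Via rank(M_{q-1}∘⋯∘M_p): M ≅ I[1,1], I[1,3]^2, I[3,4].
μ_θ-semistable layers: μ^(1)=17; μ^(2)=-1; μ^(3)=-4

((0, 0, 0, 1); (0, 2, 3, 0); (3, 0, 0, 0))


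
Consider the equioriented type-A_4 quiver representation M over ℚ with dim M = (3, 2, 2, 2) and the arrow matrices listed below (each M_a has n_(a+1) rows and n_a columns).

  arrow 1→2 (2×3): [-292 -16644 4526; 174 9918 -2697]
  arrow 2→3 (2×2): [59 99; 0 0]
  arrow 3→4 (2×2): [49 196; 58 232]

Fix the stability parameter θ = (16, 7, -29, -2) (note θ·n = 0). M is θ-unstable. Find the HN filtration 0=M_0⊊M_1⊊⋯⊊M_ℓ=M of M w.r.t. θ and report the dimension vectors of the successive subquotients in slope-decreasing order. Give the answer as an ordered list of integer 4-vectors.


Interval decomposition of M: I[1,1]^2, I[1,4], I[2,2], I[3,3], I[4,4].
HN type (ℓ=4): μ^(1)=16; μ^(2)=7; μ^(3)=-2; μ^(4)=-29

((2, 0, 0, 0); (0, 1, 0, 0); (1, 1, 1, 2); (0, 0, 1, 0))


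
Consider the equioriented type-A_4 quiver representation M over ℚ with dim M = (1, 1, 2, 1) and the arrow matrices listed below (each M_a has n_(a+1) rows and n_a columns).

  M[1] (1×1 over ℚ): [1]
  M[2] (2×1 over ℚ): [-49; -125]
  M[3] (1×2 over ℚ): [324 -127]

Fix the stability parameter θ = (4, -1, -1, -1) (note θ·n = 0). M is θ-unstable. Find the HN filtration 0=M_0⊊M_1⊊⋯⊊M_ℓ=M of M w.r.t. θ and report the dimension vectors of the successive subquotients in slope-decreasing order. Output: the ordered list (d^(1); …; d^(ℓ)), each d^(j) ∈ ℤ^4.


Via rank(M_{q-1}∘⋯∘M_p): M ≅ I[1,4], I[3,3].
μ_θ-semistable layers: μ^(1)=1/4; μ^(2)=-1

((1, 1, 1, 1); (0, 0, 1, 0))


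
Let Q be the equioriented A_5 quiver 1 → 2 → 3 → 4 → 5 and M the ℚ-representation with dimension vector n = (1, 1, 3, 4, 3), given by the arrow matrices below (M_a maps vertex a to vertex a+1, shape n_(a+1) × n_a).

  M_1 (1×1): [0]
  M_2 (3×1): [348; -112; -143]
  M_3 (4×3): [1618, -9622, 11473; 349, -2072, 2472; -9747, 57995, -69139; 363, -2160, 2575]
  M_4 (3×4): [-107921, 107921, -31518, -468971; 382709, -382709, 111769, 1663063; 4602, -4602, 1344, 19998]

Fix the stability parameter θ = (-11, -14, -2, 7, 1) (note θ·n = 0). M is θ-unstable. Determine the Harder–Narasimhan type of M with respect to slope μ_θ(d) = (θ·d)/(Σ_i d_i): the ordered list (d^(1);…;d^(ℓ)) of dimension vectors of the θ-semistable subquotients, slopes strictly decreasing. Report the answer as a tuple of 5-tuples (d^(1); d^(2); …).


Barcode: M ≅ I[1,1], I[2,5], I[3,4]^2, I[4,5], I[5,5]. HN layers by μ_θ (6 steps, strictly decreasing):
  μ^(1)=7; μ^(2)=4; μ^(3)=1; μ^(4)=-2; μ^(5)=-11; μ^(6)=-14

((0, 0, 0, 2, 0); (0, 0, 0, 2, 2); (0, 0, 0, 0, 1); (0, 0, 3, 0, 0); (1, 0, 0, 0, 0); (0, 1, 0, 0, 0))


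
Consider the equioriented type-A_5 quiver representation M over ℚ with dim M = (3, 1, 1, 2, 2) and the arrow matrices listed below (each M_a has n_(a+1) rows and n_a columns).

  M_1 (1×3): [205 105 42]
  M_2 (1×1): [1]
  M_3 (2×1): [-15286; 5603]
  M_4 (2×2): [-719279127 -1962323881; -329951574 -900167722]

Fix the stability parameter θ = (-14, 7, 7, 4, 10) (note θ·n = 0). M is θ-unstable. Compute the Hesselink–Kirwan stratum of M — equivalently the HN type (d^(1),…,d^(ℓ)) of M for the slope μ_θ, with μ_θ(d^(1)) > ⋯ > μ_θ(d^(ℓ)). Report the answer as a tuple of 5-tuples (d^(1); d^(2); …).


Barcode: M ≅ I[1,1]^2, I[1,5], I[4,4], I[5,5]. HN layers by μ_θ (4 steps, strictly decreasing):
  μ^(1)=10; μ^(2)=6; μ^(3)=4; μ^(4)=-14

((0, 0, 0, 0, 2); (0, 1, 1, 1, 0); (0, 0, 0, 1, 0); (3, 0, 0, 0, 0))


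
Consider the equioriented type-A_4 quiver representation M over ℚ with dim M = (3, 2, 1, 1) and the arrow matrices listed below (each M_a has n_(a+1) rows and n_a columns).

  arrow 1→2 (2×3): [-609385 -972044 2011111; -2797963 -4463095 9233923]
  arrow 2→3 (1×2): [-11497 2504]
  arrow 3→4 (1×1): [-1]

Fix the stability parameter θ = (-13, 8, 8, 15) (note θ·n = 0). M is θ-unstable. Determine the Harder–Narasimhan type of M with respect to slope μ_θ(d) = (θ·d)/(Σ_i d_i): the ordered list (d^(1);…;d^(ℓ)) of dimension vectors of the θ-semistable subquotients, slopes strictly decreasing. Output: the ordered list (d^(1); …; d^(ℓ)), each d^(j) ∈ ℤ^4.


Barcode: M ≅ I[1,1], I[1,2], I[1,4]. HN layers by μ_θ (3 steps, strictly decreasing):
  μ^(1)=15; μ^(2)=8; μ^(3)=-13

((0, 0, 0, 1); (0, 2, 1, 0); (3, 0, 0, 0))


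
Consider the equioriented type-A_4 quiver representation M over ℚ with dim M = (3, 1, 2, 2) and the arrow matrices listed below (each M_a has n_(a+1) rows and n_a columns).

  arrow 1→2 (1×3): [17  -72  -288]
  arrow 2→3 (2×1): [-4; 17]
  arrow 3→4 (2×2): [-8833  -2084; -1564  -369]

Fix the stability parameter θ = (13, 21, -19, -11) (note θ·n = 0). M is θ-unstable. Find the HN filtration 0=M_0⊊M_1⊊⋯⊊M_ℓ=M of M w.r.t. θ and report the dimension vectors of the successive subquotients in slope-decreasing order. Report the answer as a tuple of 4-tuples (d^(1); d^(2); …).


Via rank(M_{q-1}∘⋯∘M_p): M ≅ I[1,1]^2, I[1,4], I[3,4].
μ_θ-semistable layers: μ^(1)=13; μ^(2)=1; μ^(3)=-11; μ^(4)=-19

((2, 0, 0, 0); (1, 1, 1, 1); (0, 0, 0, 1); (0, 0, 1, 0))


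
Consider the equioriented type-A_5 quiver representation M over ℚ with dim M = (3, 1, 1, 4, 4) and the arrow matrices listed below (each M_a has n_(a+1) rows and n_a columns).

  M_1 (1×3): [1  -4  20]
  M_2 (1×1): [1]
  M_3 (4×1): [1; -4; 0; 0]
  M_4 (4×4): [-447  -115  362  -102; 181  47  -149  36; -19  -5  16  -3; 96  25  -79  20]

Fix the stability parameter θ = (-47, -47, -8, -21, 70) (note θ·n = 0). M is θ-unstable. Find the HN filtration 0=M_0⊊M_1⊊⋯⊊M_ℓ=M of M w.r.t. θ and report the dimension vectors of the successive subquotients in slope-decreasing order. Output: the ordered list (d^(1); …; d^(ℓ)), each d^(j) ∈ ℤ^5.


Interval decomposition of M: I[1,1]^2, I[1,5], I[4,5]^3.
HN type (ℓ=4): μ^(1)=70; μ^(2)=-29/2; μ^(3)=-21; μ^(4)=-47

((0, 0, 0, 0, 4); (0, 0, 1, 1, 0); (0, 0, 0, 3, 0); (3, 1, 0, 0, 0))


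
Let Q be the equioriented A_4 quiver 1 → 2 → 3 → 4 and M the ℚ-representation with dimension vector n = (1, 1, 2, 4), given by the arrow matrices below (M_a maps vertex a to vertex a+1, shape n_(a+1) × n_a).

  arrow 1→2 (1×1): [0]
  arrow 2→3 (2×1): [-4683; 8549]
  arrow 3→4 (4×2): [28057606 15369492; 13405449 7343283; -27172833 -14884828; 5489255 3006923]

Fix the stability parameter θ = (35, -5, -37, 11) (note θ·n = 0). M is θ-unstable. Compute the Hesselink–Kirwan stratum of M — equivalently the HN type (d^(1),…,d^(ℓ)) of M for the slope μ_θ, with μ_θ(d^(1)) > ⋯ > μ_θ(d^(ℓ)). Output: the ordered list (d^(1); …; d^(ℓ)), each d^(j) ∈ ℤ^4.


Interval decomposition of M: I[1,1], I[2,4], I[3,4], I[4,4]^2.
HN type (ℓ=4): μ^(1)=35; μ^(2)=11; μ^(3)=-21; μ^(4)=-37

((1, 0, 0, 0); (0, 0, 0, 4); (0, 1, 1, 0); (0, 0, 1, 0))


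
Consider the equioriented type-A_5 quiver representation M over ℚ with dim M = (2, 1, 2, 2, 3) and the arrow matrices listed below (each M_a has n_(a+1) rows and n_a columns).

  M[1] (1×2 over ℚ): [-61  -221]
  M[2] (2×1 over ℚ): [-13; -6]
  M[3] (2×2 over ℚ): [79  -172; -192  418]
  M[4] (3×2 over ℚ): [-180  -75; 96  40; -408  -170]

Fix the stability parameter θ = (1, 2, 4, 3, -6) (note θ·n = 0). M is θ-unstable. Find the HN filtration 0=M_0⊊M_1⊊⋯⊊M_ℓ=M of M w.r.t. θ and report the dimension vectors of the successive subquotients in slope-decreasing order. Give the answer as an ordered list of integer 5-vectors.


Interval decomposition of M: I[1,1], I[1,4], I[3,5], I[5,5]^2.
HN type (ℓ=5): μ^(1)=7/2; μ^(2)=2; μ^(3)=1; μ^(4)=1/3; μ^(5)=-6

((0, 0, 1, 1, 0); (0, 1, 0, 0, 0); (2, 0, 0, 0, 0); (0, 0, 1, 1, 1); (0, 0, 0, 0, 2))


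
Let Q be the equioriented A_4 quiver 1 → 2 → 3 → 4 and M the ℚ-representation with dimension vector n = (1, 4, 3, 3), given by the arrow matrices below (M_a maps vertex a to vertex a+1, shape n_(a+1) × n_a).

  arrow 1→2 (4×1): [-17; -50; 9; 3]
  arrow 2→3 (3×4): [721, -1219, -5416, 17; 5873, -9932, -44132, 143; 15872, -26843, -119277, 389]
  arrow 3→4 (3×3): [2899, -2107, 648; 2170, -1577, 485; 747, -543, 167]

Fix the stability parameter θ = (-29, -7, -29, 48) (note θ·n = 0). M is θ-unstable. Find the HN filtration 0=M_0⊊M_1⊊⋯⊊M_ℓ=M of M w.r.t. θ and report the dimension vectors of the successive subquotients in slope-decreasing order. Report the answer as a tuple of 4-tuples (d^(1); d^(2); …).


Via rank(M_{q-1}∘⋯∘M_p): M ≅ I[1,2], I[2,4]^3.
μ_θ-semistable layers: μ^(1)=48; μ^(2)=-7; μ^(3)=-18; μ^(4)=-29

((0, 0, 0, 3); (0, 1, 0, 0); (0, 3, 3, 0); (1, 0, 0, 0))


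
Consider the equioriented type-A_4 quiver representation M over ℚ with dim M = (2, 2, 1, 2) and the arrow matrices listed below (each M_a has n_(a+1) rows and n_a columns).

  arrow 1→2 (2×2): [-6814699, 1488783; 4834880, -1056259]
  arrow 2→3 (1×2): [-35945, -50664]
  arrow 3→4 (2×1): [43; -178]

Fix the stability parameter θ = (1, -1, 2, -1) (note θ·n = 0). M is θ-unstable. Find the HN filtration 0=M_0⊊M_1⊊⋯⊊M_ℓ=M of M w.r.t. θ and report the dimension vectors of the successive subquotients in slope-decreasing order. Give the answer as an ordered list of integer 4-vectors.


Via rank(M_{q-1}∘⋯∘M_p): M ≅ I[1,2], I[1,4], I[4,4].
μ_θ-semistable layers: μ^(1)=1/2; μ^(2)=0; μ^(3)=-1

((0, 0, 1, 1); (2, 2, 0, 0); (0, 0, 0, 1))


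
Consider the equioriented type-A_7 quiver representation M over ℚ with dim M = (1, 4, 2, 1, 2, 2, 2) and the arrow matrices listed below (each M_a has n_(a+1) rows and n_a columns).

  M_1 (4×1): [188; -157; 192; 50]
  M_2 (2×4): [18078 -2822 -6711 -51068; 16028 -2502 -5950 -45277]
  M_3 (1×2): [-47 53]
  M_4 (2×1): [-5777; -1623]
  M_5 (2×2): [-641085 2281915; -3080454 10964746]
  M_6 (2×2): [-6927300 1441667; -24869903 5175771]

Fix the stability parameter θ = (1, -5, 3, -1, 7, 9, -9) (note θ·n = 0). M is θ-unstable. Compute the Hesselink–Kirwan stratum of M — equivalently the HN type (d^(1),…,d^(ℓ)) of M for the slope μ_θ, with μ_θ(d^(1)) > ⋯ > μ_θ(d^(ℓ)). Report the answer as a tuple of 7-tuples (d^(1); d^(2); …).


Barcode: M ≅ I[1,5], I[2,2]^2, I[2,3], I[5,7], I[6,7]. HN layers by μ_θ (7 steps, strictly decreasing):
  μ^(1)=7; μ^(2)=3; μ^(3)=7/3; μ^(4)=1; μ^(5)=0; μ^(6)=-2; μ^(7)=-5

((0, 0, 0, 0, 1, 0, 0); (0, 0, 1, 0, 0, 0, 0); (0, 0, 0, 0, 1, 1, 1); (0, 0, 1, 1, 0, 0, 0); (0, 0, 0, 0, 0, 1, 1); (1, 1, 0, 0, 0, 0, 0); (0, 3, 0, 0, 0, 0, 0))


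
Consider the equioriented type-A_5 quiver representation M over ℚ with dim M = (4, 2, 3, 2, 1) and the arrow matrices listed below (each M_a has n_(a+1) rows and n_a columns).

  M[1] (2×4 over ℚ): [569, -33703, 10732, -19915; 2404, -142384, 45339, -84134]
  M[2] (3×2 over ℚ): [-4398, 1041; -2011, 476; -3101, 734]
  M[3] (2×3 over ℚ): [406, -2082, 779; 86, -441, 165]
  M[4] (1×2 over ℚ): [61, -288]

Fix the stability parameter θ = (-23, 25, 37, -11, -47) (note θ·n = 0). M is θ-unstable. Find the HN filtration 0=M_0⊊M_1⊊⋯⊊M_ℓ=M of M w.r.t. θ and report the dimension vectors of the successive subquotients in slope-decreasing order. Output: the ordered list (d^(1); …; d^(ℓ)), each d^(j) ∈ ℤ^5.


Barcode: M ≅ I[1,1]^2, I[1,3], I[1,5], I[3,4]. HN layers by μ_θ (5 steps, strictly decreasing):
  μ^(1)=37; μ^(2)=25; μ^(3)=13; μ^(4)=1; μ^(5)=-23

((0, 0, 1, 0, 0); (0, 1, 0, 0, 0); (0, 0, 1, 1, 0); (0, 1, 1, 1, 1); (4, 0, 0, 0, 0))


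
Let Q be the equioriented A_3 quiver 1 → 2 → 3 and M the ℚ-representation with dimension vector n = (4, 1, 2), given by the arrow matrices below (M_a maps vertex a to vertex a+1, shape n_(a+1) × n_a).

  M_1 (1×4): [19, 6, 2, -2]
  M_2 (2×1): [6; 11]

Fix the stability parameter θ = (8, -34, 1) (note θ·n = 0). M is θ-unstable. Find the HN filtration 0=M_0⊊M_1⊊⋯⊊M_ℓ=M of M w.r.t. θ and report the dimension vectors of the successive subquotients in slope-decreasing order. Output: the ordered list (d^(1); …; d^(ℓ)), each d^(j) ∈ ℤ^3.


Interval decomposition of M: I[1,1]^3, I[1,3], I[3,3].
HN type (ℓ=3): μ^(1)=8; μ^(2)=1; μ^(3)=-13

((3, 0, 0); (0, 0, 2); (1, 1, 0))


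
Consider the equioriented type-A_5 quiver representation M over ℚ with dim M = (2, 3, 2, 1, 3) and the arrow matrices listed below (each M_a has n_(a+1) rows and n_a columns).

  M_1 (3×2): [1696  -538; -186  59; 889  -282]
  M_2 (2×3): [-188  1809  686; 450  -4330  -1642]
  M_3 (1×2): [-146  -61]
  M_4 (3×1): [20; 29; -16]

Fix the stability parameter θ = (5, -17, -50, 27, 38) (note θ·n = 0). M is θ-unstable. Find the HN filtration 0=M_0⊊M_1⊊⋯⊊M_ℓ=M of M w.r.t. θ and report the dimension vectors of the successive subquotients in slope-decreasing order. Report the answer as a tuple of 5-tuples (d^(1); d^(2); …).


Interval decomposition of M: I[1,3], I[1,5], I[2,2], I[5,5]^2.
HN type (ℓ=4): μ^(1)=38; μ^(2)=27; μ^(3)=-17; μ^(4)=-62/3

((0, 0, 0, 0, 3); (0, 0, 0, 1, 0); (0, 1, 0, 0, 0); (2, 2, 2, 0, 0))


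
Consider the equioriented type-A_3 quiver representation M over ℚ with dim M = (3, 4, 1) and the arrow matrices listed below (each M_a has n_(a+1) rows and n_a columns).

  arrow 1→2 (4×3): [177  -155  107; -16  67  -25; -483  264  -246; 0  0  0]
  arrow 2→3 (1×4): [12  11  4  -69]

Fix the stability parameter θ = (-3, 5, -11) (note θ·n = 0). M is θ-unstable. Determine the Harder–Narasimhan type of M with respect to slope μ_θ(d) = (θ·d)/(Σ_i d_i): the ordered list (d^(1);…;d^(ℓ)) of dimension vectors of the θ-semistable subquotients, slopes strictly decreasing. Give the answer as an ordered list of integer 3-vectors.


Interval decomposition of M: I[1,1], I[1,2], I[1,3], I[2,2]^2.
HN type (ℓ=2): μ^(1)=5; μ^(2)=-3

((0, 3, 0); (3, 1, 1))


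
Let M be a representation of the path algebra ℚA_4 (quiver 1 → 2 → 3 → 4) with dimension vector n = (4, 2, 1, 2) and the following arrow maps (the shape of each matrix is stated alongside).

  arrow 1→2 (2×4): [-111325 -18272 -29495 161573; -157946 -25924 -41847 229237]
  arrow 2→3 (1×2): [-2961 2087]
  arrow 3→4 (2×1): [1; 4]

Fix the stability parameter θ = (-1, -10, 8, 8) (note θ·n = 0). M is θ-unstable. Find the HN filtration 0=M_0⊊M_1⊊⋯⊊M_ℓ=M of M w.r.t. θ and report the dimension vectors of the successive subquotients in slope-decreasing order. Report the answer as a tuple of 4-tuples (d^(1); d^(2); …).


Interval decomposition of M: I[1,1]^2, I[1,2], I[1,4], I[4,4].
HN type (ℓ=3): μ^(1)=8; μ^(2)=-1; μ^(3)=-11/2

((0, 0, 1, 2); (2, 0, 0, 0); (2, 2, 0, 0))


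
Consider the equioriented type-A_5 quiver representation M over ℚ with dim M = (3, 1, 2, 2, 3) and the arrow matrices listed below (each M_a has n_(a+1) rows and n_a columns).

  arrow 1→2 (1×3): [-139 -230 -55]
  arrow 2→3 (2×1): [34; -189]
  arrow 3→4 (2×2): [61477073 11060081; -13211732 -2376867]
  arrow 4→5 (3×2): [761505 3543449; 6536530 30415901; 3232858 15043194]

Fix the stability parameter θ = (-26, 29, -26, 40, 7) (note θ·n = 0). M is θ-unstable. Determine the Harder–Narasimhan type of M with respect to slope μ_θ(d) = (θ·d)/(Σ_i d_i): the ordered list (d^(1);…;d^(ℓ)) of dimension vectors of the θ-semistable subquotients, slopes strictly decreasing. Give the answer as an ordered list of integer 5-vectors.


Barcode: M ≅ I[1,1]^2, I[1,5], I[3,5], I[5,5]. HN layers by μ_θ (4 steps, strictly decreasing):
  μ^(1)=47/2; μ^(2)=7; μ^(3)=3/2; μ^(4)=-26

((0, 0, 0, 2, 2); (0, 0, 0, 0, 1); (0, 1, 1, 0, 0); (3, 0, 1, 0, 0))


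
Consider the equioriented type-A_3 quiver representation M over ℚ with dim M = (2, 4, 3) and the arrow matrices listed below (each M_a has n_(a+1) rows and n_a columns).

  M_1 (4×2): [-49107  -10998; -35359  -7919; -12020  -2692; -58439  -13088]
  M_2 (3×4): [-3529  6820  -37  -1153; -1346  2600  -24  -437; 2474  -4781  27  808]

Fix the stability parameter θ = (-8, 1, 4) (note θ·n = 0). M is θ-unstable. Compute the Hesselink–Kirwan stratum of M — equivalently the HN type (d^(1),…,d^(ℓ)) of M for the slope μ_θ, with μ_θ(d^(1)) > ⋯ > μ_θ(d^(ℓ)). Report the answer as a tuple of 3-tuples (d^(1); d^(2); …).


Barcode: M ≅ I[1,3]^2, I[2,2], I[2,3]. HN layers by μ_θ (3 steps, strictly decreasing):
  μ^(1)=4; μ^(2)=1; μ^(3)=-8

((0, 0, 3); (0, 4, 0); (2, 0, 0))


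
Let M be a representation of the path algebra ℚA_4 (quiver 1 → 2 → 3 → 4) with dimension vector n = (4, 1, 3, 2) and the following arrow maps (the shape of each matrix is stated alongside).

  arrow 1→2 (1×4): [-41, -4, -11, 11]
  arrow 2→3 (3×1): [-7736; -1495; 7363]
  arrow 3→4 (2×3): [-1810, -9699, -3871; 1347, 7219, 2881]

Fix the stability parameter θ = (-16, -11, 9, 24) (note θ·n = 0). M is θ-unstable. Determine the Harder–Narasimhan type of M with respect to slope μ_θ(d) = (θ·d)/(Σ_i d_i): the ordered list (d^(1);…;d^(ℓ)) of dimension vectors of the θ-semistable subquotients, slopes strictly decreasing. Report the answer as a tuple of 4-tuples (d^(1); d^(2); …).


Via rank(M_{q-1}∘⋯∘M_p): M ≅ I[1,1]^3, I[1,4], I[3,3], I[3,4].
μ_θ-semistable layers: μ^(1)=24; μ^(2)=9; μ^(3)=-11; μ^(4)=-16

((0, 0, 0, 2); (0, 0, 3, 0); (0, 1, 0, 0); (4, 0, 0, 0))


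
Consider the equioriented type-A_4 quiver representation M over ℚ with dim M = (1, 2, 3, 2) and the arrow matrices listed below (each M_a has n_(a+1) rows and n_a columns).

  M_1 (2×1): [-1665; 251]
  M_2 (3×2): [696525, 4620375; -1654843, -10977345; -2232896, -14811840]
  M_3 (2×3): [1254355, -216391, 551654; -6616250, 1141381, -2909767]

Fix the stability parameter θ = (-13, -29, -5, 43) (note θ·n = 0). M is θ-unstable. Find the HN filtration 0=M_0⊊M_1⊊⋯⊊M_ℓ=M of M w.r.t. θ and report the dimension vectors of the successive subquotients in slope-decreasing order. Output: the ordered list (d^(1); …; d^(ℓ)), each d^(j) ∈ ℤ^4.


Interval decomposition of M: I[1,2], I[2,4], I[3,3], I[3,4].
HN type (ℓ=4): μ^(1)=43; μ^(2)=-5; μ^(3)=-21; μ^(4)=-29

((0, 0, 0, 2); (0, 0, 3, 0); (1, 1, 0, 0); (0, 1, 0, 0))


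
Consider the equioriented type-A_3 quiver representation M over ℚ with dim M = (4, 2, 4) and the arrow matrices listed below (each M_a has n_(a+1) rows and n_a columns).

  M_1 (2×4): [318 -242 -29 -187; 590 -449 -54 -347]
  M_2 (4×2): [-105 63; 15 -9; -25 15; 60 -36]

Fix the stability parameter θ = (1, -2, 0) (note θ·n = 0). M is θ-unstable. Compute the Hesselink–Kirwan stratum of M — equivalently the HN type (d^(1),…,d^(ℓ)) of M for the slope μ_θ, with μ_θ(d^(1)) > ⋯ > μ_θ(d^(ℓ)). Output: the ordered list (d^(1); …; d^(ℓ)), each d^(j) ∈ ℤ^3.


Interval decomposition of M: I[1,1]^2, I[1,2], I[1,3], I[3,3]^3.
HN type (ℓ=3): μ^(1)=1; μ^(2)=0; μ^(3)=-1/2

((2, 0, 0); (0, 0, 4); (2, 2, 0))


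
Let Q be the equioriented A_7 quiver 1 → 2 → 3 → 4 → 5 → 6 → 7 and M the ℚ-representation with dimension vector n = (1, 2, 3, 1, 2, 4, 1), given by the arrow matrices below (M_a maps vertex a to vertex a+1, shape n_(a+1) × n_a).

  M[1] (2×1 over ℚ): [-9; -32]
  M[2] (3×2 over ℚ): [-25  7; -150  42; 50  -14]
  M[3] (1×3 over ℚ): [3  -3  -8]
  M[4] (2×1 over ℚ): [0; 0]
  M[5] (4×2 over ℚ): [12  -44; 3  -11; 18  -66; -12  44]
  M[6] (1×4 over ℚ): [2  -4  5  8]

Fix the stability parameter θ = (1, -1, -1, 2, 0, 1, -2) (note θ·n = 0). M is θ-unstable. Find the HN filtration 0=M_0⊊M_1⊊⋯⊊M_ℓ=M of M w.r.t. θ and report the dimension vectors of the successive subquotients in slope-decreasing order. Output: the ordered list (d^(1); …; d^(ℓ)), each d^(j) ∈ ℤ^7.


Interval decomposition of M: I[1,4], I[2,2], I[3,3]^2, I[5,5], I[5,7], I[6,6]^3.
HN type (ℓ=5): μ^(1)=2; μ^(2)=1; μ^(3)=0; μ^(4)=-1/3; μ^(5)=-1

((0, 0, 0, 1, 0, 0, 0); (0, 0, 0, 0, 0, 3, 0); (0, 0, 0, 0, 1, 0, 0); (1, 1, 1, 0, 1, 1, 1); (0, 1, 2, 0, 0, 0, 0))


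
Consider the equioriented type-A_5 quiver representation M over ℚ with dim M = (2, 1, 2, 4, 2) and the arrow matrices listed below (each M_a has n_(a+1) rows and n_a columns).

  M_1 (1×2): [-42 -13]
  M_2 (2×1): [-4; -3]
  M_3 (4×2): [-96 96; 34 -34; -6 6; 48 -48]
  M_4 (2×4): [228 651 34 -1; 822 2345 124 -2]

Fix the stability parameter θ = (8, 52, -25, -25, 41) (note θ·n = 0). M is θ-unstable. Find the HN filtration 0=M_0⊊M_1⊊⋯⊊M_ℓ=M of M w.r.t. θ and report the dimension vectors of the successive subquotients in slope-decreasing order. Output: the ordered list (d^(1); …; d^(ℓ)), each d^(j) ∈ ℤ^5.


Via rank(M_{q-1}∘⋯∘M_p): M ≅ I[1,1], I[1,5], I[3,3], I[4,4]^2, I[4,5].
μ_θ-semistable layers: μ^(1)=41; μ^(2)=8; μ^(3)=5/2; μ^(4)=-25

((0, 0, 0, 0, 2); (1, 0, 0, 0, 0); (1, 1, 1, 1, 0); (0, 0, 1, 3, 0))


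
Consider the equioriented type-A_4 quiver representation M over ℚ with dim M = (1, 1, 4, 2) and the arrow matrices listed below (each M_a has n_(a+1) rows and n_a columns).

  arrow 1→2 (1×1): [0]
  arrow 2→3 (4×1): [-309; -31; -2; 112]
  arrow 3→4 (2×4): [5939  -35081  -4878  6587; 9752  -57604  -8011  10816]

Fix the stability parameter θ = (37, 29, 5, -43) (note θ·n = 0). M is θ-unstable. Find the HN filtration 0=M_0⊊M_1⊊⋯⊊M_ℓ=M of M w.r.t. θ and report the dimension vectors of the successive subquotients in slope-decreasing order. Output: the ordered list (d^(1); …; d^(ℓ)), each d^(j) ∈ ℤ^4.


Via rank(M_{q-1}∘⋯∘M_p): M ≅ I[1,1], I[2,4], I[3,3]^2, I[3,4].
μ_θ-semistable layers: μ^(1)=37; μ^(2)=5; μ^(3)=-3; μ^(4)=-19

((1, 0, 0, 0); (0, 0, 2, 0); (0, 1, 1, 1); (0, 0, 1, 1))


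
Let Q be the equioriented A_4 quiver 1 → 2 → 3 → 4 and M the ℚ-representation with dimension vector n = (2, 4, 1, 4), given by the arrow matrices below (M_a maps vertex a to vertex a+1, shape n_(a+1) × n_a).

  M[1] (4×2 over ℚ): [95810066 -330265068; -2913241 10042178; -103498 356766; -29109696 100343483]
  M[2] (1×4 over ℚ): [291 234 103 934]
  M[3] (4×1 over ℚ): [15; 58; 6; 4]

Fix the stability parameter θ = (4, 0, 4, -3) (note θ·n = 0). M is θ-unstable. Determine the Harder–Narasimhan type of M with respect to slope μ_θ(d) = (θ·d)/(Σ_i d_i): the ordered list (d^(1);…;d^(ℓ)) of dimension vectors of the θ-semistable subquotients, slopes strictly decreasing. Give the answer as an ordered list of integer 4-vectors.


Interval decomposition of M: I[1,2], I[1,4], I[2,2]^2, I[4,4]^3.
HN type (ℓ=4): μ^(1)=2; μ^(2)=5/4; μ^(3)=0; μ^(4)=-3

((1, 1, 0, 0); (1, 1, 1, 1); (0, 2, 0, 0); (0, 0, 0, 3))


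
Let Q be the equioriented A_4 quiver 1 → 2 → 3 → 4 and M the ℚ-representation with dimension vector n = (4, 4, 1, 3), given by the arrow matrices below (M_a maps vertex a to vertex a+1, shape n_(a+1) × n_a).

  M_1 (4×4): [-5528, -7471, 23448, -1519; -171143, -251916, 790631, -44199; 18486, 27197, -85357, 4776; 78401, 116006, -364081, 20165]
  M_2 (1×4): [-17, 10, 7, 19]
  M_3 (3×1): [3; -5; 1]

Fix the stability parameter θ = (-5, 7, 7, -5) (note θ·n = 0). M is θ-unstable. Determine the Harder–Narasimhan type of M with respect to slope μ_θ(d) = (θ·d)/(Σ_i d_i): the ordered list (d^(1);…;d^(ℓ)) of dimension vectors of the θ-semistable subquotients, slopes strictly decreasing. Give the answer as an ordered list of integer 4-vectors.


Interval decomposition of M: I[1,2]^3, I[1,4], I[4,4]^2.
HN type (ℓ=3): μ^(1)=7; μ^(2)=3; μ^(3)=-5

((0, 3, 0, 0); (0, 1, 1, 1); (4, 0, 0, 2))


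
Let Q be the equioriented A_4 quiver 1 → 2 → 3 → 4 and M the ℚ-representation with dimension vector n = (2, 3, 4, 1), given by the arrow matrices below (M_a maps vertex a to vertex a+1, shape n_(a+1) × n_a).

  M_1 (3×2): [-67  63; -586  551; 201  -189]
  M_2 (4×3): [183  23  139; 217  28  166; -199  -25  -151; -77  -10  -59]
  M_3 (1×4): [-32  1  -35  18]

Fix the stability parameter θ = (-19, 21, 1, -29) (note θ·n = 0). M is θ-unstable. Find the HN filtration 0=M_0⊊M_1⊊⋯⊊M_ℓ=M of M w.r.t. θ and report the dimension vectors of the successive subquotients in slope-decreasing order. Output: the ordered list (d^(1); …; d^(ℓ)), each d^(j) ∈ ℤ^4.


Interval decomposition of M: I[1,3], I[1,4], I[2,3], I[3,3].
HN type (ℓ=4): μ^(1)=11; μ^(2)=1; μ^(3)=-7/3; μ^(4)=-19

((0, 2, 2, 0); (0, 0, 1, 0); (0, 1, 1, 1); (2, 0, 0, 0))
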